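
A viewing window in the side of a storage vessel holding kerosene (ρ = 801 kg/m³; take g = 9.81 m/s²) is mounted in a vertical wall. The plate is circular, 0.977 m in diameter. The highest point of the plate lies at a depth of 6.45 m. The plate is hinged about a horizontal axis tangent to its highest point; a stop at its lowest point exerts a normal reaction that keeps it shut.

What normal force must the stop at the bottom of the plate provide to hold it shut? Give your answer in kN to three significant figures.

P ≈ 20.8 kN

γ = ρg = 801 × 9.81 / 1000 = 7.85781 kN/m³.
The centroid is at the centre, 0.4885 m below the top of the plate, so the centroid depth is h_c = 6.45 + 0.4885 = 6.9385 m.
A = π(0.4885)² = 0.749685 m².
Resultant F = γ·h_c·A = 7.85781 × 6.9385 × 0.749685 = 40.8739 kN.
I_c = πr⁴/4 = π × 0.4885⁴/4 = 0.0447248 m⁴.
Centre of pressure: y_p = y_c + I_c/(y_c·A) = 6.9385 + 0.0447248/(6.9385 × 0.749685) = 6.9385 + 0.00859813 = 6.9471 m along the plane.
The resultant acts 0.4885 + 0.00859813 = 0.497098 m (along the plate) below the hinge at the top edge, so the moment about the hinge is M = F × 0.497098 = 40.8739 × 0.497098 = 20.3183 kN·m.
A normal force at the bottom, 0.977 m from the hinge, must supply this moment: P = 20.3183/0.977 = 20.7966 kN.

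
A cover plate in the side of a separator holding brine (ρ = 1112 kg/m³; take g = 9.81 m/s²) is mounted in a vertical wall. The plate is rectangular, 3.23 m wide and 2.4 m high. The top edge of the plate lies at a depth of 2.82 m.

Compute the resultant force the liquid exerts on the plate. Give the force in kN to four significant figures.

F ≈ 339.9 kN

γ = ρg = 1112 × 9.81 / 1000 = 10.90872 kN/m³.
The centroid lies 2.4/2 = 1.2 m below the top edge, so the centroid depth is h_c = 2.82 + 1.2 = 4.02 m.
A = 3.23 × 2.4 = 7.752 m².
Resultant F = γ·h_c·A = 10.90872 × 4.02 × 7.752 = 339.949 kN.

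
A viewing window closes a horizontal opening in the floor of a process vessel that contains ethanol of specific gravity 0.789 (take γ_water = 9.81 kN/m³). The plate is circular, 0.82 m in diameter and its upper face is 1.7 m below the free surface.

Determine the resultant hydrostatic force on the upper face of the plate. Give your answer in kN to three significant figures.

F ≈ 6.95 kN

γ = 0.789 × 9.81 = 7.74009 kN/m³.
The plate is horizontal, so pressure is uniform at p = γ·h = 7.74009 × 1.7 = 13.1582 kN/m².
A = π(0.41)² = 0.528102 m².
F = p·A = 13.1582 × 0.528102 = 6.94887 kN.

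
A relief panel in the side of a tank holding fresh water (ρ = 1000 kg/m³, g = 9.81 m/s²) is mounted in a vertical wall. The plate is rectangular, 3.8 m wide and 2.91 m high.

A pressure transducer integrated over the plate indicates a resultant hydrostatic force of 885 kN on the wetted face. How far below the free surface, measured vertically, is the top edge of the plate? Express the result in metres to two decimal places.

d_top ≈ 6.70 m

γ = ρg = 1000 × 9.81 = 9810 N/m³ = 9.81 kN/m³.
A = 3.8 × 2.91 = 11.058 m².
From F = γ·h_c·A, the centroid depth is h_c = 885/(9.81 × 11.058) = 8.15826 m.
The centroid lies 2.91/2 = 1.455 m below the top edge, so the top edge sits at h_top = 8.15826 − 1.455 = 6.70326 m below the surface.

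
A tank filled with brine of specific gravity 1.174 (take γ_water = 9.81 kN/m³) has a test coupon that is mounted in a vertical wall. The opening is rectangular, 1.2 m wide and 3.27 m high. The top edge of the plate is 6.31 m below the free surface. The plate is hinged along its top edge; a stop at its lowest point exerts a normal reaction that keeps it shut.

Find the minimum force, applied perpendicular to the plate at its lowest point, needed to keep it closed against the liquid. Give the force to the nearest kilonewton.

P ≈ 192 kN

γ = 1.174 × 9.81 = 11.51694 kN/m³.
The centroid lies 3.27/2 = 1.635 m below the top edge, so the centroid depth is h_c = 6.31 + 1.635 = 7.945 m.
A = 1.2 × 3.27 = 3.924 m².
Resultant F = γ·h_c·A = 11.51694 × 7.945 × 3.924 = 359.054 kN.
I_c = b·h³/12 = 1.2 × 3.27³/12 = 3.49658 m⁴.
Centre of pressure: y_p = y_c + I_c/(y_c·A) = 7.945 + 3.49658/(7.945 × 3.924) = 7.945 + 0.112155 = 8.05715 m along the plane.
The resultant acts 1.635 + 0.112155 = 1.74716 m (along the plate) below the hinge at the top edge, so the moment about the hinge is M = F × 1.74716 = 359.054 × 1.74716 = 627.325 kN·m.
A normal force at the bottom, 3.27 m from the hinge, must supply this moment: P = 627.325/3.27 = 191.843 kN.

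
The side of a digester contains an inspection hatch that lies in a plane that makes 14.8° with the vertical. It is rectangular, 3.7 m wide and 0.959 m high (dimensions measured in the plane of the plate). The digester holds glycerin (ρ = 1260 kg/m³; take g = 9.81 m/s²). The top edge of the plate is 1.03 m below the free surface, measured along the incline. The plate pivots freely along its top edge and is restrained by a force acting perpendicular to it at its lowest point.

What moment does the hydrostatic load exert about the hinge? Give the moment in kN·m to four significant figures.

M ≈ 33.94 kN·m

γ = ρg = 1260 × 9.81 / 1000 = 12.3606 kN/m³.
The plate makes 14.8° with the vertical, i.e. θ = 90° − 14.8° = 75.2° to the horizontal. Measuring y along the incline from the free-surface line, vertical depth h = y·sinθ with sinθ = 0.966823.
The centroid lies 0.959/2 = 0.4795 m below the top edge, so y_c = 1.03 + 0.4795 = 1.5095 m and h_c = 1.5095 × 0.966823 = 1.45942 m.
A = 3.7 × 0.959 = 3.5483 m².
Resultant F = γ·h_c·A = 12.3606 × 1.45942 × 3.5483 = 64.0089 kN.
I_c = b·h³/12 = 3.7 × 0.959³/12 = 0.271942 m⁴.
Centre of pressure: y_p = y_c + I_c/(y_c·A) = 1.5095 + 0.271942/(1.5095 × 3.5483) = 1.5095 + 0.0507718 = 1.56027 m along the plane.
The resultant acts 0.4795 + 0.0507718 = 0.530272 m (along the plate) below the hinge at the top edge, so the moment about the hinge is M = F × 0.530272 = 64.0089 × 0.530272 = 33.9421 kN·m.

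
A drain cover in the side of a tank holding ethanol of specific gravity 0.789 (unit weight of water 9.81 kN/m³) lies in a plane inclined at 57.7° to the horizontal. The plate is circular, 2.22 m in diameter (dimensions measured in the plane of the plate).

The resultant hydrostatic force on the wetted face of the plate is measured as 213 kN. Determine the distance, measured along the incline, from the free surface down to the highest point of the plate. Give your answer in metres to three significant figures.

y_top ≈ 7.30 m

γ = 0.789 × 9.81 = 7.74009 kN/m³.
A = π(1.11)² = 3.87076 m².
From F = γ·h_c·A, the centroid depth is h_c = 213/(7.74009 × 3.87076) = 7.10947 m.
Let θ = 57.7° be the plate's angle to the horizontal; measure y along the incline from where the plane meets the free surface. Vertical depth h = y·sinθ with sinθ = 0.845262.
Along the incline, y_c = h_c/sinθ = 7.10947/0.845262 = 8.41097 m.
The centroid is at the centre, 1.11 m below the top of the plate, so the highest point sits at y_top = 8.41097 − 1.11 = 7.30097 m along the incline.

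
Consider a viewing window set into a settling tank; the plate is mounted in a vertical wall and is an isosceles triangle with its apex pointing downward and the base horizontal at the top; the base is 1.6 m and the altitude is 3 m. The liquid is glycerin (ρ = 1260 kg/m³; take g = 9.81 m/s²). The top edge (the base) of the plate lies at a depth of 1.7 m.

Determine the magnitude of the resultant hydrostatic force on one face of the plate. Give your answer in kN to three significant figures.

γ = ρg = 1260 × 9.81 / 1000 = 12.3606 kN/m³.
With the apex down, the centroid sits h/3 = 3/3 = 1 m below the base (the top edge), so the centroid depth is h_c = 1.7 + 1 = 2.7 m.
A = ½ × 1.6 × 3 = 2.4 m².
Resultant F = γ·h_c·A = 12.3606 × 2.7 × 2.4 = 80.0967 kN.

F ≈ 80.1 kN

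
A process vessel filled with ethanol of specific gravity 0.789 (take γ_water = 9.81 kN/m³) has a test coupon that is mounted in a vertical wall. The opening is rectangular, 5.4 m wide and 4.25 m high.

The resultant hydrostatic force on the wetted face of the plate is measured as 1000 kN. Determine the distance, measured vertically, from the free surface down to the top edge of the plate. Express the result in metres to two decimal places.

γ = 0.789 × 9.81 = 7.74009 kN/m³.
A = 5.4 × 4.25 = 22.95 m².
From F = γ·h_c·A, the centroid depth is h_c = 1000/(7.74009 × 22.95) = 5.62952 m.
The centroid lies 4.25/2 = 2.125 m below the top edge, so the top edge sits at h_top = 5.62952 − 2.125 = 3.50452 m below the surface.

d_top ≈ 3.50 m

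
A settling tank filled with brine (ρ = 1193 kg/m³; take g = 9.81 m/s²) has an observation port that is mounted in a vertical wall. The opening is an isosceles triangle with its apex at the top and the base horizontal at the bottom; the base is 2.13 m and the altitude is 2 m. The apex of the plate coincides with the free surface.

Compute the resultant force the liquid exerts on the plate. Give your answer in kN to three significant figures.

F ≈ 33.2 kN

γ = ρg = 1193 × 9.81 / 1000 = 11.70333 kN/m³.
With the apex up, the centroid sits 2h/3 = 2 × 2/3 = 1.33333 m below the apex, so the centroid depth is h_c = 1.33333 m.
A = ½ × 2.13 × 2 = 2.13 m².
Resultant F = γ·h_c·A = 11.70333 × 1.33333 × 2.13 = 33.2374 kN.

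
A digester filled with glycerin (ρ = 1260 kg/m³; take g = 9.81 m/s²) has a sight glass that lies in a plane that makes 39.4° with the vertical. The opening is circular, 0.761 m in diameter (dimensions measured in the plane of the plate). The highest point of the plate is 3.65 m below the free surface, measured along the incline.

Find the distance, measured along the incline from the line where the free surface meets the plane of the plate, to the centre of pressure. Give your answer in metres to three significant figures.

γ = ρg = 1260 × 9.81 / 1000 = 12.3606 kN/m³.
The plate makes 39.4° with the vertical, i.e. θ = 90° − 39.4° = 50.6° to the horizontal. Measuring y along the incline from the free-surface line, vertical depth h = y·sinθ with sinθ = 0.772734.
The centroid is at the centre, 0.3805 m below the top of the plate, so y_c = 3.65 + 0.3805 = 4.0305 m and h_c = 4.0305 × 0.772734 = 3.1145 m.
A = π(0.3805)² = 0.454841 m².
Resultant F = γ·h_c·A = 12.3606 × 3.1145 × 0.454841 = 17.5101 kN.
I_c = πr⁴/4 = π × 0.3805⁴/4 = 0.016463 m⁴.
Centre of pressure: y_p = y_c + I_c/(y_c·A) = 4.0305 + 0.016463/(4.0305 × 0.454841) = 4.0305 + 0.00898029 = 4.03948 m along the plane.

y_p = 4.04 m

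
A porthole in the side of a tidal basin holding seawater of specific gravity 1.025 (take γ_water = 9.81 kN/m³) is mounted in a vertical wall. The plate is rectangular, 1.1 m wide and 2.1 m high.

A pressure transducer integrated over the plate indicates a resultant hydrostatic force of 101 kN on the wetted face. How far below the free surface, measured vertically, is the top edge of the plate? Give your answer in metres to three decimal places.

γ = 1.025 × 9.81 = 10.05525 kN/m³.
A = 1.1 × 2.1 = 2.31 m².
From F = γ·h_c·A, the centroid depth is h_c = 101/(10.05525 × 2.31) = 4.34827 m.
The centroid lies 2.1/2 = 1.05 m below the top edge, so the top edge sits at h_top = 4.34827 − 1.05 = 3.29827 m below the surface.

d_top ≈ 3.298 m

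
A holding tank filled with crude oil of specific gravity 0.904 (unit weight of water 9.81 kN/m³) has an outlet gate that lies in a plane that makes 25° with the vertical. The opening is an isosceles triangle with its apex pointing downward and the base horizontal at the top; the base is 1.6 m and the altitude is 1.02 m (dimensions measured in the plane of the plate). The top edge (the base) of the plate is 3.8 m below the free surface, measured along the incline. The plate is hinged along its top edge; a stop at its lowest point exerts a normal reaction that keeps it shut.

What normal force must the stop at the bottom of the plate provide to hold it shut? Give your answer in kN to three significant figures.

P ≈ 9.42 kN

γ = 0.904 × 9.81 = 8.86824 kN/m³.
The plate makes 25° with the vertical, i.e. θ = 90° − 25° = 65° to the horizontal. Measuring y along the incline from the free-surface line, vertical depth h = y·sinθ with sinθ = 0.906308.
With the apex down, the centroid sits h/3 = 1.02/3 = 0.34 m below the base (the top edge), so y_c = 3.8 + 0.34 = 4.14 m and h_c = 4.14 × 0.906308 = 3.75212 m.
A = ½ × 1.6 × 1.02 = 0.816 m².
Resultant F = γ·h_c·A = 8.86824 × 3.75212 × 0.816 = 27.1522 kN.
I_c = b·h³/36 = 1.6 × 1.02³/36 = 0.0471648 m⁴.
Centre of pressure: y_p = y_c + I_c/(y_c·A) = 4.14 + 0.0471648/(4.14 × 0.816) = 4.14 + 0.0139614 = 4.15396 m along the plane.
The resultant acts 0.34 + 0.0139614 = 0.353961 m (along the plate) below the hinge at the top edge, so the moment about the hinge is M = F × 0.353961 = 27.1522 × 0.353961 = 9.61082 kN·m.
A normal force at the bottom, 1.02 m from the hinge, must supply this moment: P = 9.61082/1.02 = 9.42237 kN.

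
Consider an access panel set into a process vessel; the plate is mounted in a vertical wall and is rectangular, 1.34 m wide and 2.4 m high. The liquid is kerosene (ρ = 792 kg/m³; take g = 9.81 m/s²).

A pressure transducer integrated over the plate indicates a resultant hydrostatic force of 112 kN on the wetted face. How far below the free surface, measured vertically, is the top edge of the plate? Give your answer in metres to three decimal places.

γ = ρg = 792 × 9.81 / 1000 = 7.76952 kN/m³.
A = 1.34 × 2.4 = 3.216 m².
From F = γ·h_c·A, the centroid depth is h_c = 112/(7.76952 × 3.216) = 4.48237 m.
The centroid lies 2.4/2 = 1.2 m below the top edge, so the top edge sits at h_top = 4.48237 − 1.2 = 3.28237 m below the surface.

d_top ≈ 3.282 m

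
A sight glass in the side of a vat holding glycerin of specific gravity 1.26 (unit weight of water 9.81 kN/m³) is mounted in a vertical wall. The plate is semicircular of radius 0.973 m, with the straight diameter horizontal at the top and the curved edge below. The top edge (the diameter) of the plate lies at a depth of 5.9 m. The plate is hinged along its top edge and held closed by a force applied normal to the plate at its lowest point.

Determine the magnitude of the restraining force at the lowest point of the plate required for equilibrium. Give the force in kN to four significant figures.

P ≈ 50.50 kN

γ = 1.26 × 9.81 = 12.3606 kN/m³.
The centroid of a semicircle lies 4r/(3π) = 0.412954 m from the diameter, here below the top edge, so the centroid depth is h_c = 5.9 + 0.412954 = 6.31295 m.
A = πr²/2 = π × 0.973²/2 = 1.48712 m².
Resultant F = γ·h_c·A = 12.3606 × 6.31295 × 1.48712 = 116.043 kN.
I_c = (π/8 − 8/(9π))·r⁴ = 0.109757 × 0.973⁴ = 0.0983747 m⁴.
Centre of pressure: y_p = y_c + I_c/(y_c·A) = 6.31295 + 0.0983747/(6.31295 × 1.48712) = 6.31295 + 0.0104786 = 6.32343 m along the plane.
The resultant acts 0.412954 + 0.0104786 = 0.423433 m (along the plate) below the hinge at the top edge, so the moment about the hinge is M = F × 0.423433 = 116.043 × 0.423433 = 49.1364 kN·m.
A normal force at the bottom, 0.973 m from the hinge, must supply this moment: P = 49.1364/0.973 = 50.4999 kN.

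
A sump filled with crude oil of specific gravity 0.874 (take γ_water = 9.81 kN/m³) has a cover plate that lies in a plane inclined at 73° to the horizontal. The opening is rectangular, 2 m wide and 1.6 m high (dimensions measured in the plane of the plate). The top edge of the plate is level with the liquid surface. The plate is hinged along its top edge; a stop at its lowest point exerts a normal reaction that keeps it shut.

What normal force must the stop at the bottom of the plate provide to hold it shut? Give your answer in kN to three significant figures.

P ≈ 14.0 kN

γ = 0.874 × 9.81 = 8.57394 kN/m³.
Let θ = 73° be the plate's angle to the horizontal; measure y along the incline from where the plane meets the free surface. Vertical depth h = y·sinθ with sinθ = 0.956305.
The centroid lies 1.6/2 = 0.8 m below the top edge, so y_c = 0.8 m and h_c = 0.8 × 0.956305 = 0.765044 m.
A = 2 × 1.6 = 3.2 m².
Resultant F = γ·h_c·A = 8.57394 × 0.765044 × 3.2 = 20.9902 kN.
I_c = b·h³/12 = 2 × 1.6³/12 = 0.682667 m⁴.
Centre of pressure: y_p = y_c + I_c/(y_c·A) = 0.8 + 0.682667/(0.8 × 3.2) = 0.8 + 0.266667 = 1.06667 m along the plane.
The resultant acts 0.8 + 0.266667 = 1.06667 m (along the plate) below the hinge at the top edge, so the moment about the hinge is M = F × 1.06667 = 20.9902 × 1.06667 = 22.3896 kN·m.
A normal force at the bottom, 1.6 m from the hinge, must supply this moment: P = 22.3896/1.6 = 13.9935 kN.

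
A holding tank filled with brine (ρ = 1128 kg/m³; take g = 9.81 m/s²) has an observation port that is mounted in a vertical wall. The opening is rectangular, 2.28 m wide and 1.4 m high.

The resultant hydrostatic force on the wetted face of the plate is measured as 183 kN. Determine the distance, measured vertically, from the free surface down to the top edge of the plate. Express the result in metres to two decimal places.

d_top ≈ 4.48 m

γ = ρg = 1128 × 9.81 / 1000 = 11.06568 kN/m³.
A = 2.28 × 1.4 = 3.192 m².
From F = γ·h_c·A, the centroid depth is h_c = 183/(11.06568 × 3.192) = 5.18096 m.
The centroid lies 1.4/2 = 0.7 m below the top edge, so the top edge sits at h_top = 5.18096 − 0.7 = 4.48096 m below the surface.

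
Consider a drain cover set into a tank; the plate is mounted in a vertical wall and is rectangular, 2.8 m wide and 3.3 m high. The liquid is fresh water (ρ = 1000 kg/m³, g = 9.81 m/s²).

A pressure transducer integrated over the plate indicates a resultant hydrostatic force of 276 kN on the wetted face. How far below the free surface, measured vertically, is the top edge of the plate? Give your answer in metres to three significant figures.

d_top ≈ 1.39 m

γ = ρg = 1000 × 9.81 = 9810 N/m³ = 9.81 kN/m³.
A = 2.8 × 3.3 = 9.24 m².
From F = γ·h_c·A, the centroid depth is h_c = 276/(9.81 × 9.24) = 3.04487 m.
The centroid lies 3.3/2 = 1.65 m below the top edge, so the top edge sits at h_top = 3.04487 − 1.65 = 1.39487 m below the surface.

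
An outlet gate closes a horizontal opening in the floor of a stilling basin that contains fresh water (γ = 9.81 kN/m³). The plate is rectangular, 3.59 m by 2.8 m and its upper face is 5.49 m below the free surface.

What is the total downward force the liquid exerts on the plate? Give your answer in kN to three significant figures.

F ≈ 541 kN

γ = 9.81 kN/m³.
The plate is horizontal, so pressure is uniform at p = γ·h = 9.81 × 5.49 = 53.8569 kN/m².
A = 3.59 × 2.8 = 10.052 m².
F = p·A = 53.8569 × 10.052 = 541.37 kN.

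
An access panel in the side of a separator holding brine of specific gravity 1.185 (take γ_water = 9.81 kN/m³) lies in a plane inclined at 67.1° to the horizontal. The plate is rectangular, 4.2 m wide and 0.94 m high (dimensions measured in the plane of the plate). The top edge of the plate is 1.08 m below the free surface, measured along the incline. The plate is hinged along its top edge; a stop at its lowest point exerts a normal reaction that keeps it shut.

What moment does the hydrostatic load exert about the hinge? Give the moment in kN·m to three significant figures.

M ≈ 33.9 kN·m

γ = 1.185 × 9.81 = 11.62485 kN/m³.
Let θ = 67.1° be the plate's angle to the horizontal; measure y along the incline from where the plane meets the free surface. Vertical depth h = y·sinθ with sinθ = 0.921185.
The centroid lies 0.94/2 = 0.47 m below the top edge, so y_c = 1.08 + 0.47 = 1.55 m and h_c = 1.55 × 0.921185 = 1.42784 m.
A = 4.2 × 0.94 = 3.948 m².
Resultant F = γ·h_c·A = 11.62485 × 1.42784 × 3.948 = 65.5306 kN.
I_c = b·h³/12 = 4.2 × 0.94³/12 = 0.290704 m⁴.
Centre of pressure: y_p = y_c + I_c/(y_c·A) = 1.55 + 0.290704/(1.55 × 3.948) = 1.55 + 0.0475053 = 1.59751 m along the plane.
The resultant acts 0.47 + 0.0475053 = 0.517505 m (along the plate) below the hinge at the top edge, so the moment about the hinge is M = F × 0.517505 = 65.5306 × 0.517505 = 33.9124 kN·m.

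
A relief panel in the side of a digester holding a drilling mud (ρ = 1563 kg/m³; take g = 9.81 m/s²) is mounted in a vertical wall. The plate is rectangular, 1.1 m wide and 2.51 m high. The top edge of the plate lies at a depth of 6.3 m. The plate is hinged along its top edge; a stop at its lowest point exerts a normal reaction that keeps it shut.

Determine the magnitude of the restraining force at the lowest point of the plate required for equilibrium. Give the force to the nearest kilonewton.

P ≈ 169 kN

γ = ρg = 1563 × 9.81 / 1000 = 15.33303 kN/m³.
The centroid lies 2.51/2 = 1.255 m below the top edge, so the centroid depth is h_c = 6.3 + 1.255 = 7.555 m.
A = 1.1 × 2.51 = 2.761 m².
Resultant F = γ·h_c·A = 15.33303 × 7.555 × 2.761 = 319.837 kN.
I_c = b·h³/12 = 1.1 × 2.51³/12 = 1.44955 m⁴.
Centre of pressure: y_p = y_c + I_c/(y_c·A) = 7.555 + 1.44955/(7.555 × 2.761) = 7.555 + 0.0694916 = 7.62449 m along the plane.
The resultant acts 1.255 + 0.0694916 = 1.32449 m (along the plate) below the hinge at the top edge, so the moment about the hinge is M = F × 1.32449 = 319.837 × 1.32449 = 423.621 kN·m.
A normal force at the bottom, 2.51 m from the hinge, must supply this moment: P = 423.621/2.51 = 168.773 kN.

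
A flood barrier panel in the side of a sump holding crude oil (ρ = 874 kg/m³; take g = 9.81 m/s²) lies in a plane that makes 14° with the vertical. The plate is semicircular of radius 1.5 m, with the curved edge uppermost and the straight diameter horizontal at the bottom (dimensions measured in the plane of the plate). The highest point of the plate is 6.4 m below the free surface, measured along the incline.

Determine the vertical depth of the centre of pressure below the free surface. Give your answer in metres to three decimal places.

γ = ρg = 874 × 9.81 / 1000 = 8.57394 kN/m³.
The plate makes 14° with the vertical, i.e. θ = 90° − 14° = 76° to the horizontal. Measuring y along the incline from the free-surface line, vertical depth h = y·sinθ with sinθ = 0.970296.
The centroid lies 4r/(3π) = 0.63662 m above the diameter, so r − 4r/(3π) = 1.5 − 0.63662 = 0.86338 m below the topmost point, so y_c = 6.4 + 0.86338 = 7.26338 m and h_c = 7.26338 × 0.970296 = 7.04763 m.
A = πr²/2 = π × 1.5²/2 = 3.53429 m².
Resultant F = γ·h_c·A = 8.57394 × 7.04763 × 3.53429 = 213.563 kN.
I_c = (π/8 − 8/(9π))·r⁴ = 0.109757 × 1.5⁴ = 0.555645 m⁴.
Centre of pressure: y_p = y_c + I_c/(y_c·A) = 7.26338 + 0.555645/(7.26338 × 3.53429) = 7.26338 + 0.0216449 = 7.28502 m along the plane.
Vertically, h_p = y_p·sinθ = 7.28502 × 0.970296 = 7.06863 m.

h_p = 7.069 m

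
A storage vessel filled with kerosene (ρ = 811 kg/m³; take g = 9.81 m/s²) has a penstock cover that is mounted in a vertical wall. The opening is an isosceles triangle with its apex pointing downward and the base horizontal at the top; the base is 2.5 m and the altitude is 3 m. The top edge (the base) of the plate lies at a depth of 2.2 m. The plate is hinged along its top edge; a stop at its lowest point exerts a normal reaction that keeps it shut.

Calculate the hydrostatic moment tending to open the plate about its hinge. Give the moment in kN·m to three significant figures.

M ≈ 110 kN·m

γ = ρg = 811 × 9.81 / 1000 = 7.95591 kN/m³.
With the apex down, the centroid sits h/3 = 3/3 = 1 m below the base (the top edge), so the centroid depth is h_c = 2.2 + 1 = 3.2 m.
A = ½ × 2.5 × 3 = 3.75 m².
Resultant F = γ·h_c·A = 7.95591 × 3.2 × 3.75 = 95.4709 kN.
I_c = b·h³/36 = 2.5 × 3³/36 = 1.875 m⁴.
Centre of pressure: y_p = y_c + I_c/(y_c·A) = 3.2 + 1.875/(3.2 × 3.75) = 3.2 + 0.15625 = 3.35625 m along the plane.
The resultant acts 1 + 0.15625 = 1.15625 m (along the plate) below the hinge at the top edge, so the moment about the hinge is M = F × 1.15625 = 95.4709 × 1.15625 = 110.388 kN·m.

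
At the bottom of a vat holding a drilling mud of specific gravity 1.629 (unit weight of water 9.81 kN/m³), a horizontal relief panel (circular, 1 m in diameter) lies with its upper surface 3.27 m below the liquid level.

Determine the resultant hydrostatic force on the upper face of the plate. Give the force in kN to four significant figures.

γ = 1.629 × 9.81 = 15.98049 kN/m³.
The plate is horizontal, so pressure is uniform at p = γ·h = 15.98049 × 3.27 = 52.2562 kN/m².
A = π(0.5)² = 0.785398 m².
F = p·A = 52.2562 × 0.785398 = 41.0419 kN.

F ≈ 41.04 kN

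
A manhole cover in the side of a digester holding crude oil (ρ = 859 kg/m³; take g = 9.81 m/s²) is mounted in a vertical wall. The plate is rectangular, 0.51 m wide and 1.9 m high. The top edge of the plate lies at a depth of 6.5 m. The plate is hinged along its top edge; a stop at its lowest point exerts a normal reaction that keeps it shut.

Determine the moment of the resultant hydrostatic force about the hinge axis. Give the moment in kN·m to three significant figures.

M ≈ 60.2 kN·m

γ = ρg = 859 × 9.81 / 1000 = 8.42679 kN/m³.
The centroid lies 1.9/2 = 0.95 m below the top edge, so the centroid depth is h_c = 6.5 + 0.95 = 7.45 m.
A = 0.51 × 1.9 = 0.969 m².
Resultant F = γ·h_c·A = 8.42679 × 7.45 × 0.969 = 60.8334 kN.
I_c = b·h³/12 = 0.51 × 1.9³/12 = 0.291507 m⁴.
Centre of pressure: y_p = y_c + I_c/(y_c·A) = 7.45 + 0.291507/(7.45 × 0.969) = 7.45 + 0.0403802 = 7.49038 m along the plane.
The resultant acts 0.95 + 0.0403802 = 0.99038 m (along the plate) below the hinge at the top edge, so the moment about the hinge is M = F × 0.99038 = 60.8334 × 0.99038 = 60.2482 kN·m.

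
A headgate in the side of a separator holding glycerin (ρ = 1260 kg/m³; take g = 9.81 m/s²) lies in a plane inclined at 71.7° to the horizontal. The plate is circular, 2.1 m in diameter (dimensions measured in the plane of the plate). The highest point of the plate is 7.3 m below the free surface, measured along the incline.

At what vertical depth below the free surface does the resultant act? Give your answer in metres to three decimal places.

h_p = 7.959 m

γ = ρg = 1260 × 9.81 / 1000 = 12.3606 kN/m³.
Let θ = 71.7° be the plate's angle to the horizontal; measure y along the incline from where the plane meets the free surface. Vertical depth h = y·sinθ with sinθ = 0.949425.
The centroid is at the centre, 1.05 m below the top of the plate, so y_c = 7.3 + 1.05 = 8.35 m and h_c = 8.35 × 0.949425 = 7.9277 m.
A = π(1.05)² = 3.46361 m².
Resultant F = γ·h_c·A = 12.3606 × 7.9277 × 3.46361 = 339.403 kN.
I_c = πr⁴/4 = π × 1.05⁴/4 = 0.954656 m⁴.
Centre of pressure: y_p = y_c + I_c/(y_c·A) = 8.35 + 0.954656/(8.35 × 3.46361) = 8.35 + 0.0330089 = 8.38301 m along the plane.
Vertically, h_p = y_p·sinθ = 8.38301 × 0.949425 = 7.95904 m.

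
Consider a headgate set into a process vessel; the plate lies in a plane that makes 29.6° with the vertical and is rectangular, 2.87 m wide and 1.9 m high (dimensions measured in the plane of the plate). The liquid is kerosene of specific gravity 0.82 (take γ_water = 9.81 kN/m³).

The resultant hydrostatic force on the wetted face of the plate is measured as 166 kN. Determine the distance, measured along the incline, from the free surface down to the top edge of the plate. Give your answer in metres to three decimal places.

y_top ≈ 3.402 m

γ = 0.82 × 9.81 = 8.0442 kN/m³.
A = 2.87 × 1.9 = 5.453 m².
From F = γ·h_c·A, the centroid depth is h_c = 166/(8.0442 × 5.453) = 3.78434 m.
The plate makes 29.6° with the vertical, i.e. θ = 90° − 29.6° = 60.4° to the horizontal. Measuring y along the incline from the free-surface line, vertical depth h = y·sinθ with sinθ = 0.869495.
Along the incline, y_c = h_c/sinθ = 3.78434/0.869495 = 4.35234 m.
The centroid lies 1.9/2 = 0.95 m below the top edge, so the top edge sits at y_top = 4.35234 − 0.95 = 3.40234 m along the incline.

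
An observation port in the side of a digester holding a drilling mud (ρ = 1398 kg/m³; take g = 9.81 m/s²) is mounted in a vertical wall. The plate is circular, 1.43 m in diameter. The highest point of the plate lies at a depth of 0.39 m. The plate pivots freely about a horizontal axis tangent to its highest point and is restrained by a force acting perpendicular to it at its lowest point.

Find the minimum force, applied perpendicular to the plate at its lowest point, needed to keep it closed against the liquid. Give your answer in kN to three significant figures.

P ≈ 14.1 kN

γ = ρg = 1398 × 9.81 / 1000 = 13.71438 kN/m³.
The centroid is at the centre, 0.715 m below the top of the plate, so the centroid depth is h_c = 0.39 + 0.715 = 1.105 m.
A = π(0.715)² = 1.60606 m².
Resultant F = γ·h_c·A = 13.71438 × 1.105 × 1.60606 = 24.3389 kN.
I_c = πr⁴/4 = π × 0.715⁴/4 = 0.205265 m⁴.
Centre of pressure: y_p = y_c + I_c/(y_c·A) = 1.105 + 0.205265/(1.105 × 1.60606) = 1.105 + 0.115662 = 1.22066 m along the plane.
The resultant acts 0.715 + 0.115662 = 0.830662 m (along the plate) below the hinge at the top edge, so the moment about the hinge is M = F × 0.830662 = 24.3389 × 0.830662 = 20.2174 kN·m.
A normal force at the bottom, 1.43 m from the hinge, must supply this moment: P = 20.2174/1.43 = 14.138 kN.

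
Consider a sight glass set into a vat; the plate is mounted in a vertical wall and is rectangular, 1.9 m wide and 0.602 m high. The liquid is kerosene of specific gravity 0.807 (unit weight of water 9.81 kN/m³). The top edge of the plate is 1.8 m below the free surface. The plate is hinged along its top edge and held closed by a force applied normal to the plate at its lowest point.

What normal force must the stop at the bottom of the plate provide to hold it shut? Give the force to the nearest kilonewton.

γ = 0.807 × 9.81 = 7.91667 kN/m³.
The centroid lies 0.602/2 = 0.301 m below the top edge, so the centroid depth is h_c = 1.8 + 0.301 = 2.101 m.
A = 1.9 × 0.602 = 1.1438 m².
Resultant F = γ·h_c·A = 7.91667 × 2.101 × 1.1438 = 19.0247 kN.
I_c = b·h³/12 = 1.9 × 0.602³/12 = 0.0345431 m⁴.
Centre of pressure: y_p = y_c + I_c/(y_c·A) = 2.101 + 0.0345431/(2.101 × 1.1438) = 2.101 + 0.0143742 = 2.11537 m along the plane.
The resultant acts 0.301 + 0.0143742 = 0.315374 m (along the plate) below the hinge at the top edge, so the moment about the hinge is M = F × 0.315374 = 19.0247 × 0.315374 = 5.9999 kN·m.
A normal force at the bottom, 0.602 m from the hinge, must supply this moment: P = 5.9999/0.602 = 9.96661 kN.

P ≈ 10 kN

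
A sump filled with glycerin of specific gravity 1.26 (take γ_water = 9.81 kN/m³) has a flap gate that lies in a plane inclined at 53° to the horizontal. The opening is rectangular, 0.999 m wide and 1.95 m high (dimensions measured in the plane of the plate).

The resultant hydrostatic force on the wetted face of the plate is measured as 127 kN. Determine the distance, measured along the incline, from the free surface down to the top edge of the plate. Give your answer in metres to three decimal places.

y_top ≈ 5.629 m

γ = 1.26 × 9.81 = 12.3606 kN/m³.
A = 0.999 × 1.95 = 1.94805 m².
From F = γ·h_c·A, the centroid depth is h_c = 127/(12.3606 × 1.94805) = 5.27429 m.
Let θ = 53° be the plate's angle to the horizontal; measure y along the incline from where the plane meets the free surface. Vertical depth h = y·sinθ with sinθ = 0.798636.
Along the incline, y_c = h_c/sinθ = 5.27429/0.798636 = 6.60412 m.
The centroid lies 1.95/2 = 0.975 m below the top edge, so the top edge sits at y_top = 6.60412 − 0.975 = 5.62912 m along the incline.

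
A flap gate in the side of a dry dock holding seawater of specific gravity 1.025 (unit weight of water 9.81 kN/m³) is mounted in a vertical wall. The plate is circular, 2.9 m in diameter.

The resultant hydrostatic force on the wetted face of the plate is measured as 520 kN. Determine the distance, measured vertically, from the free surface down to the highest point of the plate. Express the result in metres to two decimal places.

γ = 1.025 × 9.81 = 10.05525 kN/m³.
A = π(1.45)² = 6.6052 m².
From F = γ·h_c·A, the centroid depth is h_c = 520/(10.05525 × 6.6052) = 7.82933 m.
The centroid is at the centre, 1.45 m below the top of the plate, so the highest point sits at h_top = 7.82933 − 1.45 = 6.37933 m below the surface.

d_top ≈ 6.38 m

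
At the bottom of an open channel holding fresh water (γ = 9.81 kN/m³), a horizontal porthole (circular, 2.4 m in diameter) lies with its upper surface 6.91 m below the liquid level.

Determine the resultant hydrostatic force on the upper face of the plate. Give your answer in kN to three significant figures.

γ = 9.81 kN/m³.
The plate is horizontal, so pressure is uniform at p = γ·h = 9.81 × 6.91 = 67.7871 kN/m².
A = π(1.2)² = 4.52389 m².
F = p·A = 67.7871 × 4.52389 = 306.661 kN.

F ≈ 307 kN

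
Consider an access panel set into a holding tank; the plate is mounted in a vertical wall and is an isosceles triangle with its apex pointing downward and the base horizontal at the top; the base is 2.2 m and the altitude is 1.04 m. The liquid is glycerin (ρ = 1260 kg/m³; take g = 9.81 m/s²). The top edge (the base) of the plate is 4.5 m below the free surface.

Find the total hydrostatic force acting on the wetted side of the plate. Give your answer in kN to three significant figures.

F ≈ 68.5 kN

γ = ρg = 1260 × 9.81 / 1000 = 12.3606 kN/m³.
With the apex down, the centroid sits h/3 = 1.04/3 = 0.346667 m below the base (the top edge), so the centroid depth is h_c = 4.5 + 0.346667 = 4.84667 m.
A = ½ × 2.2 × 1.04 = 1.144 m².
Resultant F = γ·h_c·A = 12.3606 × 4.84667 × 1.144 = 68.5345 kN.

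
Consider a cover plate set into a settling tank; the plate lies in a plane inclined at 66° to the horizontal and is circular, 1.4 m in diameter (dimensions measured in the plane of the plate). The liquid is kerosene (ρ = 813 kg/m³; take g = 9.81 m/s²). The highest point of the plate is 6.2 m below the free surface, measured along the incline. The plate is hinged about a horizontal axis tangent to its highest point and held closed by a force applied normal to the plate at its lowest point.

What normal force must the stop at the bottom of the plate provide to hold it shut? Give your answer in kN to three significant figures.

P ≈ 39.7 kN

γ = ρg = 813 × 9.81 / 1000 = 7.97553 kN/m³.
Let θ = 66° be the plate's angle to the horizontal; measure y along the incline from where the plane meets the free surface. Vertical depth h = y·sinθ with sinθ = 0.913545.
The centroid is at the centre, 0.7 m below the top of the plate, so y_c = 6.2 + 0.7 = 6.9 m and h_c = 6.9 × 0.913545 = 6.30346 m.
A = π(0.7)² = 1.53938 m².
Resultant F = γ·h_c·A = 7.97553 × 6.30346 × 1.53938 = 77.3899 kN.
I_c = πr⁴/4 = π × 0.7⁴/4 = 0.188574 m⁴.
Centre of pressure: y_p = y_c + I_c/(y_c·A) = 6.9 + 0.188574/(6.9 × 1.53938) = 6.9 + 0.0177536 = 6.91775 m along the plane.
The resultant acts 0.7 + 0.0177536 = 0.717754 m (along the plate) below the hinge at the top edge, so the moment about the hinge is M = F × 0.717754 = 77.3899 × 0.717754 = 55.5469 kN·m.
A normal force at the bottom, 1.4 m from the hinge, must supply this moment: P = 55.5469/1.4 = 39.6764 kN.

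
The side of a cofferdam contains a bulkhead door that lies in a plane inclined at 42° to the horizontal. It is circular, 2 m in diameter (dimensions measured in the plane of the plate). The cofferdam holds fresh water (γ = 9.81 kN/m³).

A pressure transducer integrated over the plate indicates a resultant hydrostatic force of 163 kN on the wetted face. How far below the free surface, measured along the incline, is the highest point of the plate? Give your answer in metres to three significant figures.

γ = 9.81 kN/m³.
A = π(1)² = 3.14159 m².
From F = γ·h_c·A, the centroid depth is h_c = 163/(9.81 × 3.14159) = 5.28895 m.
Let θ = 42° be the plate's angle to the horizontal; measure y along the incline from where the plane meets the free surface. Vertical depth h = y·sinθ with sinθ = 0.669131.
Along the incline, y_c = h_c/sinθ = 5.28895/0.669131 = 7.90421 m.
The centroid is at the centre, 1 m below the top of the plate, so the highest point sits at y_top = 7.90421 − 1 = 6.90421 m along the incline.

y_top ≈ 6.90 m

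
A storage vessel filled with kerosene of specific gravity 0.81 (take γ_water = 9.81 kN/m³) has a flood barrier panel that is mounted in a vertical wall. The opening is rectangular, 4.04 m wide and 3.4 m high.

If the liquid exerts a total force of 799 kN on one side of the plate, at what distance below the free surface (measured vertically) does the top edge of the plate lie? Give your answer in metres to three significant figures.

d_top ≈ 5.62 m

γ = 0.81 × 9.81 = 7.9461 kN/m³.
A = 4.04 × 3.4 = 13.736 m².
From F = γ·h_c·A, the centroid depth is h_c = 799/(7.9461 × 13.736) = 7.32036 m.
The centroid lies 3.4/2 = 1.7 m below the top edge, so the top edge sits at h_top = 7.32036 − 1.7 = 5.62036 m below the surface.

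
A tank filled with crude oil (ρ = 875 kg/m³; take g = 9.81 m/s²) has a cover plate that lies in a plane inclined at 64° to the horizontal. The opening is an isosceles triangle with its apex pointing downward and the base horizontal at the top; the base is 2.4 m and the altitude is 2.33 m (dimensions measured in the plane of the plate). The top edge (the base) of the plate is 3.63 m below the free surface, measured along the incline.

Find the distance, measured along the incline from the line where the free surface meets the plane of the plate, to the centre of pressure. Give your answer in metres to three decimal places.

γ = ρg = 875 × 9.81 / 1000 = 8.58375 kN/m³.
Let θ = 64° be the plate's angle to the horizontal; measure y along the incline from where the plane meets the free surface. Vertical depth h = y·sinθ with sinθ = 0.898794.
With the apex down, the centroid sits h/3 = 2.33/3 = 0.776667 m below the base (the top edge), so y_c = 3.63 + 0.776667 = 4.40667 m and h_c = 4.40667 × 0.898794 = 3.96069 m.
A = ½ × 2.4 × 2.33 = 2.796 m².
Resultant F = γ·h_c·A = 8.58375 × 3.96069 × 2.796 = 95.0572 kN.
I_c = b·h³/36 = 2.4 × 2.33³/36 = 0.843289 m⁴.
Centre of pressure: y_p = y_c + I_c/(y_c·A) = 4.40667 + 0.843289/(4.40667 × 2.796) = 4.40667 + 0.068443 = 4.47511 m along the plane.

y_p = 4.475 m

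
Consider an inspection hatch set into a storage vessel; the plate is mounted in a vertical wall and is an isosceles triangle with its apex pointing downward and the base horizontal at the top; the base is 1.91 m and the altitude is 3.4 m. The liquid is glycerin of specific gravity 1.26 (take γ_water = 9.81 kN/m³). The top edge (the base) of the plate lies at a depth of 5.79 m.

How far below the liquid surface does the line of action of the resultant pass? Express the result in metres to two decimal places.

h_p = 7.02 m

γ = 1.26 × 9.81 = 12.3606 kN/m³.
With the apex down, the centroid sits h/3 = 3.4/3 = 1.13333 m below the base (the top edge), so the centroid depth is h_c = 5.79 + 1.13333 = 6.92333 m.
A = ½ × 1.91 × 3.4 = 3.247 m².
Resultant F = γ·h_c·A = 12.3606 × 6.92333 × 3.247 = 277.867 kN.
I_c = b·h³/36 = 1.91 × 3.4³/36 = 2.0853 m⁴.
Centre of pressure: y_p = y_c + I_c/(y_c·A) = 6.92333 + 2.0853/(6.92333 × 3.247) = 6.92333 + 0.0927622 = 7.01609 m along the plane.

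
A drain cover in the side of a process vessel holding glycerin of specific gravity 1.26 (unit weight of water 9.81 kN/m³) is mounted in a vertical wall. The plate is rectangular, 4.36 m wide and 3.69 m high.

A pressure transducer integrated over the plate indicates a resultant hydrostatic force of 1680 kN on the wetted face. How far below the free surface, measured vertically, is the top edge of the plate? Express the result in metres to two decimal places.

d_top ≈ 6.60 m

γ = 1.26 × 9.81 = 12.3606 kN/m³.
A = 4.36 × 3.69 = 16.0884 m².
From F = γ·h_c·A, the centroid depth is h_c = 1680/(12.3606 × 16.0884) = 8.44806 m.
The centroid lies 3.69/2 = 1.845 m below the top edge, so the top edge sits at h_top = 8.44806 − 1.845 = 6.60306 m below the surface.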